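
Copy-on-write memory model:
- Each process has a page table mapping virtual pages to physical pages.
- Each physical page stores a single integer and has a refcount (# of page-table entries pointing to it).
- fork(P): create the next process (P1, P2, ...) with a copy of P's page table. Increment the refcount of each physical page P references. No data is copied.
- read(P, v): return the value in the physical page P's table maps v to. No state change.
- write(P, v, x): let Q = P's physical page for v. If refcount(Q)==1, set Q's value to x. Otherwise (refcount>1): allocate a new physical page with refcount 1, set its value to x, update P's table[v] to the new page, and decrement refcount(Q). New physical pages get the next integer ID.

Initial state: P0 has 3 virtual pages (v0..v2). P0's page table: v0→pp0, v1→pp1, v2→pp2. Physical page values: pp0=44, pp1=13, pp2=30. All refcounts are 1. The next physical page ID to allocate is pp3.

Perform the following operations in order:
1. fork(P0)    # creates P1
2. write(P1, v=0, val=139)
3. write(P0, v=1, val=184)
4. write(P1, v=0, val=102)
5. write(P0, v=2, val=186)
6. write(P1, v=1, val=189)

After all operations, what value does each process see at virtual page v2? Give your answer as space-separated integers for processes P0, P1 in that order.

Answer: 186 30

Derivation:
Op 1: fork(P0) -> P1. 3 ppages; refcounts: pp0:2 pp1:2 pp2:2
Op 2: write(P1, v0, 139). refcount(pp0)=2>1 -> COPY to pp3. 4 ppages; refcounts: pp0:1 pp1:2 pp2:2 pp3:1
Op 3: write(P0, v1, 184). refcount(pp1)=2>1 -> COPY to pp4. 5 ppages; refcounts: pp0:1 pp1:1 pp2:2 pp3:1 pp4:1
Op 4: write(P1, v0, 102). refcount(pp3)=1 -> write in place. 5 ppages; refcounts: pp0:1 pp1:1 pp2:2 pp3:1 pp4:1
Op 5: write(P0, v2, 186). refcount(pp2)=2>1 -> COPY to pp5. 6 ppages; refcounts: pp0:1 pp1:1 pp2:1 pp3:1 pp4:1 pp5:1
Op 6: write(P1, v1, 189). refcount(pp1)=1 -> write in place. 6 ppages; refcounts: pp0:1 pp1:1 pp2:1 pp3:1 pp4:1 pp5:1
P0: v2 -> pp5 = 186
P1: v2 -> pp2 = 30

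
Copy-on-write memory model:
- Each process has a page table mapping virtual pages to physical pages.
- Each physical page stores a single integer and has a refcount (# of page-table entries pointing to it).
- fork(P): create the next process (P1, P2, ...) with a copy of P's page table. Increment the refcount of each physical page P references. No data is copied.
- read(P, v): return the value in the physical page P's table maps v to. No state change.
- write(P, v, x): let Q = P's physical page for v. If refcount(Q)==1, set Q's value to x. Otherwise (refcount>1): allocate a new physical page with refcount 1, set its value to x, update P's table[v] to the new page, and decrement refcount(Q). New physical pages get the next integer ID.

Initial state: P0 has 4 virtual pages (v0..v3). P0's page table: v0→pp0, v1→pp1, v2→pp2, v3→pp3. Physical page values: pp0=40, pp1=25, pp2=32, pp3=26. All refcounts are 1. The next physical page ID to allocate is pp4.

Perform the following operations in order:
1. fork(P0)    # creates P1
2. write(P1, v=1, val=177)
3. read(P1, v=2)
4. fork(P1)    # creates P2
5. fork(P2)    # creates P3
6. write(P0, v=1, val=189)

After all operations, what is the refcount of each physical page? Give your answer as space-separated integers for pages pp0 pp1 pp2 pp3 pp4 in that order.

Answer: 4 1 4 4 3

Derivation:
Op 1: fork(P0) -> P1. 4 ppages; refcounts: pp0:2 pp1:2 pp2:2 pp3:2
Op 2: write(P1, v1, 177). refcount(pp1)=2>1 -> COPY to pp4. 5 ppages; refcounts: pp0:2 pp1:1 pp2:2 pp3:2 pp4:1
Op 3: read(P1, v2) -> 32. No state change.
Op 4: fork(P1) -> P2. 5 ppages; refcounts: pp0:3 pp1:1 pp2:3 pp3:3 pp4:2
Op 5: fork(P2) -> P3. 5 ppages; refcounts: pp0:4 pp1:1 pp2:4 pp3:4 pp4:3
Op 6: write(P0, v1, 189). refcount(pp1)=1 -> write in place. 5 ppages; refcounts: pp0:4 pp1:1 pp2:4 pp3:4 pp4:3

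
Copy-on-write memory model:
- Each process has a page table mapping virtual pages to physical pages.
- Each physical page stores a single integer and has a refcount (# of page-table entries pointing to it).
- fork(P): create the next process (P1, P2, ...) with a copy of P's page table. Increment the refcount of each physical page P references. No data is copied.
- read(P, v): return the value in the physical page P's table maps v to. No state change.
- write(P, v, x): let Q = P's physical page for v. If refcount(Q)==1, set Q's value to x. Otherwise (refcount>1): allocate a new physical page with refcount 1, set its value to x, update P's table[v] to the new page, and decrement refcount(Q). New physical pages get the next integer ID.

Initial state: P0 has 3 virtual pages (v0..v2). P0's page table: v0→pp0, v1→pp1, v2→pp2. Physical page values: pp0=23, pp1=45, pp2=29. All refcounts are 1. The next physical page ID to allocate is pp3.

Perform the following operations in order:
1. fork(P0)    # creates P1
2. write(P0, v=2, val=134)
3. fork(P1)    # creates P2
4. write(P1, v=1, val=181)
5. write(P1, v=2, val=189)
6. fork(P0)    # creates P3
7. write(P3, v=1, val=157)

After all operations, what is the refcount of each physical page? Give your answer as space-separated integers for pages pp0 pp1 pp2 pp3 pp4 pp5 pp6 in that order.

Op 1: fork(P0) -> P1. 3 ppages; refcounts: pp0:2 pp1:2 pp2:2
Op 2: write(P0, v2, 134). refcount(pp2)=2>1 -> COPY to pp3. 4 ppages; refcounts: pp0:2 pp1:2 pp2:1 pp3:1
Op 3: fork(P1) -> P2. 4 ppages; refcounts: pp0:3 pp1:3 pp2:2 pp3:1
Op 4: write(P1, v1, 181). refcount(pp1)=3>1 -> COPY to pp4. 5 ppages; refcounts: pp0:3 pp1:2 pp2:2 pp3:1 pp4:1
Op 5: write(P1, v2, 189). refcount(pp2)=2>1 -> COPY to pp5. 6 ppages; refcounts: pp0:3 pp1:2 pp2:1 pp3:1 pp4:1 pp5:1
Op 6: fork(P0) -> P3. 6 ppages; refcounts: pp0:4 pp1:3 pp2:1 pp3:2 pp4:1 pp5:1
Op 7: write(P3, v1, 157). refcount(pp1)=3>1 -> COPY to pp6. 7 ppages; refcounts: pp0:4 pp1:2 pp2:1 pp3:2 pp4:1 pp5:1 pp6:1

Answer: 4 2 1 2 1 1 1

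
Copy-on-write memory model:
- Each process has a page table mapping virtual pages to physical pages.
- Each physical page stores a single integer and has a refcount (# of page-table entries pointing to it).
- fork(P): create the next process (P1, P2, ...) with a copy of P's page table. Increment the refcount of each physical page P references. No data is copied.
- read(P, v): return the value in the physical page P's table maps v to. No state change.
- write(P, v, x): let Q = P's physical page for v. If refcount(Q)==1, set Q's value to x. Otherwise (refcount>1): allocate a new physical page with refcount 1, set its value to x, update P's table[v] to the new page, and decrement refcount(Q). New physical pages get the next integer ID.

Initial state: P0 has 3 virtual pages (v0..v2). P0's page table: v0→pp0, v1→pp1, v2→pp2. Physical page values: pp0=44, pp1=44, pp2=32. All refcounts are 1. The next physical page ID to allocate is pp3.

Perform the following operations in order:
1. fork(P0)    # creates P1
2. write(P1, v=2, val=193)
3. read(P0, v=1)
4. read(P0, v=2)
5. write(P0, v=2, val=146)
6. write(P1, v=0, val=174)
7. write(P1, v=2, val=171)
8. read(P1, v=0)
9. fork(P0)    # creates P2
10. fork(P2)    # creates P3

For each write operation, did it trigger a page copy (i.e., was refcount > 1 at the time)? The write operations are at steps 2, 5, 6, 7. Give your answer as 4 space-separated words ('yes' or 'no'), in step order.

Op 1: fork(P0) -> P1. 3 ppages; refcounts: pp0:2 pp1:2 pp2:2
Op 2: write(P1, v2, 193). refcount(pp2)=2>1 -> COPY to pp3. 4 ppages; refcounts: pp0:2 pp1:2 pp2:1 pp3:1
Op 3: read(P0, v1) -> 44. No state change.
Op 4: read(P0, v2) -> 32. No state change.
Op 5: write(P0, v2, 146). refcount(pp2)=1 -> write in place. 4 ppages; refcounts: pp0:2 pp1:2 pp2:1 pp3:1
Op 6: write(P1, v0, 174). refcount(pp0)=2>1 -> COPY to pp4. 5 ppages; refcounts: pp0:1 pp1:2 pp2:1 pp3:1 pp4:1
Op 7: write(P1, v2, 171). refcount(pp3)=1 -> write in place. 5 ppages; refcounts: pp0:1 pp1:2 pp2:1 pp3:1 pp4:1
Op 8: read(P1, v0) -> 174. No state change.
Op 9: fork(P0) -> P2. 5 ppages; refcounts: pp0:2 pp1:3 pp2:2 pp3:1 pp4:1
Op 10: fork(P2) -> P3. 5 ppages; refcounts: pp0:3 pp1:4 pp2:3 pp3:1 pp4:1

yes no yes no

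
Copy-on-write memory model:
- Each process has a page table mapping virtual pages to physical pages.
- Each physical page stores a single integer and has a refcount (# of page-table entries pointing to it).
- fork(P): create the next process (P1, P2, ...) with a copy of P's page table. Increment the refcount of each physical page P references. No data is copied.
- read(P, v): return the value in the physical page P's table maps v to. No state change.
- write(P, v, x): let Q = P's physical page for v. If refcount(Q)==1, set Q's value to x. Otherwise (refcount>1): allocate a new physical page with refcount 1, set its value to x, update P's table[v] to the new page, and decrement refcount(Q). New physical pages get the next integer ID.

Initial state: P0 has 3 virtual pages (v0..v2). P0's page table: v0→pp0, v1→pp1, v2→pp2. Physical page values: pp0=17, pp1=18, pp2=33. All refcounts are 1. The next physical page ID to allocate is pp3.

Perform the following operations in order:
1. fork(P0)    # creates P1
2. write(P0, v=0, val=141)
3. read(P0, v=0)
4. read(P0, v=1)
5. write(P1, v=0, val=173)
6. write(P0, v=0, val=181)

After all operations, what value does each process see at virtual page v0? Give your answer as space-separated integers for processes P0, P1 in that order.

Answer: 181 173

Derivation:
Op 1: fork(P0) -> P1. 3 ppages; refcounts: pp0:2 pp1:2 pp2:2
Op 2: write(P0, v0, 141). refcount(pp0)=2>1 -> COPY to pp3. 4 ppages; refcounts: pp0:1 pp1:2 pp2:2 pp3:1
Op 3: read(P0, v0) -> 141. No state change.
Op 4: read(P0, v1) -> 18. No state change.
Op 5: write(P1, v0, 173). refcount(pp0)=1 -> write in place. 4 ppages; refcounts: pp0:1 pp1:2 pp2:2 pp3:1
Op 6: write(P0, v0, 181). refcount(pp3)=1 -> write in place. 4 ppages; refcounts: pp0:1 pp1:2 pp2:2 pp3:1
P0: v0 -> pp3 = 181
P1: v0 -> pp0 = 173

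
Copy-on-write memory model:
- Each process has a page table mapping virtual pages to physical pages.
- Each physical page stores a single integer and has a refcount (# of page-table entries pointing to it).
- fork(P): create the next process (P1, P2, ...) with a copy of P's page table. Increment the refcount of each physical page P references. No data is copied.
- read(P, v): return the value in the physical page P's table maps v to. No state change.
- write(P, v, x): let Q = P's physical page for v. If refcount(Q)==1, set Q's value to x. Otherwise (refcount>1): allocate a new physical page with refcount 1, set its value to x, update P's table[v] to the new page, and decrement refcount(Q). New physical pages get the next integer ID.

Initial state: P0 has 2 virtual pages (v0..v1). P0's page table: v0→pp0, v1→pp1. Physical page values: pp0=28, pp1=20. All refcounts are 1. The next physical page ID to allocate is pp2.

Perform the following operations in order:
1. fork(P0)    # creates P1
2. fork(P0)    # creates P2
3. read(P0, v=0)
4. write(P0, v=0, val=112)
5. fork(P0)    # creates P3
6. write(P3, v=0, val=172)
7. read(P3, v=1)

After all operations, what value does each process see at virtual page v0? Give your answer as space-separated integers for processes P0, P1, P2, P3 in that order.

Answer: 112 28 28 172

Derivation:
Op 1: fork(P0) -> P1. 2 ppages; refcounts: pp0:2 pp1:2
Op 2: fork(P0) -> P2. 2 ppages; refcounts: pp0:3 pp1:3
Op 3: read(P0, v0) -> 28. No state change.
Op 4: write(P0, v0, 112). refcount(pp0)=3>1 -> COPY to pp2. 3 ppages; refcounts: pp0:2 pp1:3 pp2:1
Op 5: fork(P0) -> P3. 3 ppages; refcounts: pp0:2 pp1:4 pp2:2
Op 6: write(P3, v0, 172). refcount(pp2)=2>1 -> COPY to pp3. 4 ppages; refcounts: pp0:2 pp1:4 pp2:1 pp3:1
Op 7: read(P3, v1) -> 20. No state change.
P0: v0 -> pp2 = 112
P1: v0 -> pp0 = 28
P2: v0 -> pp0 = 28
P3: v0 -> pp3 = 172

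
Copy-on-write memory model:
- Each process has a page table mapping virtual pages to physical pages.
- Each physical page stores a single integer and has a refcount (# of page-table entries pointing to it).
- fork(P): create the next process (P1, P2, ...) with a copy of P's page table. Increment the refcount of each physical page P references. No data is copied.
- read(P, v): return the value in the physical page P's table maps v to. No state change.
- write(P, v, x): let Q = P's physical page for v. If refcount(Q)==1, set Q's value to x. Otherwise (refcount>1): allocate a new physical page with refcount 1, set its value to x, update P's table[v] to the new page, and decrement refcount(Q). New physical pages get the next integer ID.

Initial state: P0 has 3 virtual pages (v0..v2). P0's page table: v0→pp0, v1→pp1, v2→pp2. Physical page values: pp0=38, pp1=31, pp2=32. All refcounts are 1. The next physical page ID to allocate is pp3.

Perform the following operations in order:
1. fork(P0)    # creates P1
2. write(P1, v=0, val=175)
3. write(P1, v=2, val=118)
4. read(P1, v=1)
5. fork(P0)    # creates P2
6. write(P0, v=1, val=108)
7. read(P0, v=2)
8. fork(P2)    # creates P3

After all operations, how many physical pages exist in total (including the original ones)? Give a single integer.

Answer: 6

Derivation:
Op 1: fork(P0) -> P1. 3 ppages; refcounts: pp0:2 pp1:2 pp2:2
Op 2: write(P1, v0, 175). refcount(pp0)=2>1 -> COPY to pp3. 4 ppages; refcounts: pp0:1 pp1:2 pp2:2 pp3:1
Op 3: write(P1, v2, 118). refcount(pp2)=2>1 -> COPY to pp4. 5 ppages; refcounts: pp0:1 pp1:2 pp2:1 pp3:1 pp4:1
Op 4: read(P1, v1) -> 31. No state change.
Op 5: fork(P0) -> P2. 5 ppages; refcounts: pp0:2 pp1:3 pp2:2 pp3:1 pp4:1
Op 6: write(P0, v1, 108). refcount(pp1)=3>1 -> COPY to pp5. 6 ppages; refcounts: pp0:2 pp1:2 pp2:2 pp3:1 pp4:1 pp5:1
Op 7: read(P0, v2) -> 32. No state change.
Op 8: fork(P2) -> P3. 6 ppages; refcounts: pp0:3 pp1:3 pp2:3 pp3:1 pp4:1 pp5:1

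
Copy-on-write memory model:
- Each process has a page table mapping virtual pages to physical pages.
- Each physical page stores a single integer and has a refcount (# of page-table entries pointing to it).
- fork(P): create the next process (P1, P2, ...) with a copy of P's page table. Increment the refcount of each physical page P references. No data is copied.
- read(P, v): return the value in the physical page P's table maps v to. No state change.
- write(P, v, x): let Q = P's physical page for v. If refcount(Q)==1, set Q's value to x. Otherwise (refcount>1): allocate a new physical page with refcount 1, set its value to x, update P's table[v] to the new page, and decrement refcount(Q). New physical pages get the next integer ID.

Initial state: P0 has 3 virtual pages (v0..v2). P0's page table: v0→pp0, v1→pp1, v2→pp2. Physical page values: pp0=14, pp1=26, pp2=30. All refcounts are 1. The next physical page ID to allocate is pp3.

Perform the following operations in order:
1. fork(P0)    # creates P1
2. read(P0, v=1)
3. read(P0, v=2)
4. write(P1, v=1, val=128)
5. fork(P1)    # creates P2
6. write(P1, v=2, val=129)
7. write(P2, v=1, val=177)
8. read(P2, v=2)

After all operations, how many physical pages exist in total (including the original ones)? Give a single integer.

Op 1: fork(P0) -> P1. 3 ppages; refcounts: pp0:2 pp1:2 pp2:2
Op 2: read(P0, v1) -> 26. No state change.
Op 3: read(P0, v2) -> 30. No state change.
Op 4: write(P1, v1, 128). refcount(pp1)=2>1 -> COPY to pp3. 4 ppages; refcounts: pp0:2 pp1:1 pp2:2 pp3:1
Op 5: fork(P1) -> P2. 4 ppages; refcounts: pp0:3 pp1:1 pp2:3 pp3:2
Op 6: write(P1, v2, 129). refcount(pp2)=3>1 -> COPY to pp4. 5 ppages; refcounts: pp0:3 pp1:1 pp2:2 pp3:2 pp4:1
Op 7: write(P2, v1, 177). refcount(pp3)=2>1 -> COPY to pp5. 6 ppages; refcounts: pp0:3 pp1:1 pp2:2 pp3:1 pp4:1 pp5:1
Op 8: read(P2, v2) -> 30. No state change.

Answer: 6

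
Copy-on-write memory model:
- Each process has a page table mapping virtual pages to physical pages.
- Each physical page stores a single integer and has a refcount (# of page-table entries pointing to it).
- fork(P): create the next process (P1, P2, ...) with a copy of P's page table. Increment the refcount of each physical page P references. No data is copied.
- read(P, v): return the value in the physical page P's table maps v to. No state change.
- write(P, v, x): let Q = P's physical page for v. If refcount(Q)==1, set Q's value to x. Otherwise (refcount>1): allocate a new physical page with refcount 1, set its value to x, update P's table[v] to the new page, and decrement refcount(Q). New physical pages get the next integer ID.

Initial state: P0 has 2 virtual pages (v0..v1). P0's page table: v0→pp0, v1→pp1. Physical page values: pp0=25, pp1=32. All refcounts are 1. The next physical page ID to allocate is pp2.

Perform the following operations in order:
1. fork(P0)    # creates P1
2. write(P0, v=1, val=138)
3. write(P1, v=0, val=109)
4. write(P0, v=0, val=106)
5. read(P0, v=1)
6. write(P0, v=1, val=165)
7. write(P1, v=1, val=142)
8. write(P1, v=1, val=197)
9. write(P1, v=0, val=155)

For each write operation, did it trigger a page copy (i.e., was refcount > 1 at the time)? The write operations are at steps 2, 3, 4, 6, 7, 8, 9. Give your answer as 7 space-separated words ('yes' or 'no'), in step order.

Op 1: fork(P0) -> P1. 2 ppages; refcounts: pp0:2 pp1:2
Op 2: write(P0, v1, 138). refcount(pp1)=2>1 -> COPY to pp2. 3 ppages; refcounts: pp0:2 pp1:1 pp2:1
Op 3: write(P1, v0, 109). refcount(pp0)=2>1 -> COPY to pp3. 4 ppages; refcounts: pp0:1 pp1:1 pp2:1 pp3:1
Op 4: write(P0, v0, 106). refcount(pp0)=1 -> write in place. 4 ppages; refcounts: pp0:1 pp1:1 pp2:1 pp3:1
Op 5: read(P0, v1) -> 138. No state change.
Op 6: write(P0, v1, 165). refcount(pp2)=1 -> write in place. 4 ppages; refcounts: pp0:1 pp1:1 pp2:1 pp3:1
Op 7: write(P1, v1, 142). refcount(pp1)=1 -> write in place. 4 ppages; refcounts: pp0:1 pp1:1 pp2:1 pp3:1
Op 8: write(P1, v1, 197). refcount(pp1)=1 -> write in place. 4 ppages; refcounts: pp0:1 pp1:1 pp2:1 pp3:1
Op 9: write(P1, v0, 155). refcount(pp3)=1 -> write in place. 4 ppages; refcounts: pp0:1 pp1:1 pp2:1 pp3:1

yes yes no no no no no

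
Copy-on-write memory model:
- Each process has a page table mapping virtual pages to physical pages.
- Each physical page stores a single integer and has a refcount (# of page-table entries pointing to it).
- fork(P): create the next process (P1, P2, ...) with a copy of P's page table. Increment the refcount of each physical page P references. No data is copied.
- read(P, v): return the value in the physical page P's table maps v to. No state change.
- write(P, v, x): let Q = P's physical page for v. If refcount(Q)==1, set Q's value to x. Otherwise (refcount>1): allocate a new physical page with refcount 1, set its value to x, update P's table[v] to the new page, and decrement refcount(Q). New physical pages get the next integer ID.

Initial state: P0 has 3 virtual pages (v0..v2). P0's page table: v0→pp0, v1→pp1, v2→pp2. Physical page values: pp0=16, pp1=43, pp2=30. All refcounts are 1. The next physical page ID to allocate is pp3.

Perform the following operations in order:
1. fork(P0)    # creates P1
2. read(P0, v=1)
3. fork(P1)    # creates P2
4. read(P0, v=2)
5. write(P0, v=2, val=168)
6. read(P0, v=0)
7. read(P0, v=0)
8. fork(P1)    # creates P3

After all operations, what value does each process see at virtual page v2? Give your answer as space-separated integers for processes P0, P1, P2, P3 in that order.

Answer: 168 30 30 30

Derivation:
Op 1: fork(P0) -> P1. 3 ppages; refcounts: pp0:2 pp1:2 pp2:2
Op 2: read(P0, v1) -> 43. No state change.
Op 3: fork(P1) -> P2. 3 ppages; refcounts: pp0:3 pp1:3 pp2:3
Op 4: read(P0, v2) -> 30. No state change.
Op 5: write(P0, v2, 168). refcount(pp2)=3>1 -> COPY to pp3. 4 ppages; refcounts: pp0:3 pp1:3 pp2:2 pp3:1
Op 6: read(P0, v0) -> 16. No state change.
Op 7: read(P0, v0) -> 16. No state change.
Op 8: fork(P1) -> P3. 4 ppages; refcounts: pp0:4 pp1:4 pp2:3 pp3:1
P0: v2 -> pp3 = 168
P1: v2 -> pp2 = 30
P2: v2 -> pp2 = 30
P3: v2 -> pp2 = 30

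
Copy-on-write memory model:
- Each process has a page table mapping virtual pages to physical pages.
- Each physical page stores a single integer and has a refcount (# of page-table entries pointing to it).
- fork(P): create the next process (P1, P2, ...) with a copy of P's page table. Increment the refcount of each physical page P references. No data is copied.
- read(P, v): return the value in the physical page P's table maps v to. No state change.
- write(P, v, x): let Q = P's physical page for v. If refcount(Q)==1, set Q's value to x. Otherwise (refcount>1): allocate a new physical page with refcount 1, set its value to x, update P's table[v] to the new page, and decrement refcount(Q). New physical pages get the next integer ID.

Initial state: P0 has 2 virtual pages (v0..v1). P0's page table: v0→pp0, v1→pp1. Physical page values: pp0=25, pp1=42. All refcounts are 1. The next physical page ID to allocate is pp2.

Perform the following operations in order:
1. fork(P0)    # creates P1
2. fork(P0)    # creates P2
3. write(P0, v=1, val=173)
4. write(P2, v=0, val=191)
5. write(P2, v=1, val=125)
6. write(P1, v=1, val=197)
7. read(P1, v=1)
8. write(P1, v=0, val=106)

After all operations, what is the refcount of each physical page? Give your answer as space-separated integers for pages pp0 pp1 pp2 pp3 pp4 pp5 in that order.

Answer: 1 1 1 1 1 1

Derivation:
Op 1: fork(P0) -> P1. 2 ppages; refcounts: pp0:2 pp1:2
Op 2: fork(P0) -> P2. 2 ppages; refcounts: pp0:3 pp1:3
Op 3: write(P0, v1, 173). refcount(pp1)=3>1 -> COPY to pp2. 3 ppages; refcounts: pp0:3 pp1:2 pp2:1
Op 4: write(P2, v0, 191). refcount(pp0)=3>1 -> COPY to pp3. 4 ppages; refcounts: pp0:2 pp1:2 pp2:1 pp3:1
Op 5: write(P2, v1, 125). refcount(pp1)=2>1 -> COPY to pp4. 5 ppages; refcounts: pp0:2 pp1:1 pp2:1 pp3:1 pp4:1
Op 6: write(P1, v1, 197). refcount(pp1)=1 -> write in place. 5 ppages; refcounts: pp0:2 pp1:1 pp2:1 pp3:1 pp4:1
Op 7: read(P1, v1) -> 197. No state change.
Op 8: write(P1, v0, 106). refcount(pp0)=2>1 -> COPY to pp5. 6 ppages; refcounts: pp0:1 pp1:1 pp2:1 pp3:1 pp4:1 pp5:1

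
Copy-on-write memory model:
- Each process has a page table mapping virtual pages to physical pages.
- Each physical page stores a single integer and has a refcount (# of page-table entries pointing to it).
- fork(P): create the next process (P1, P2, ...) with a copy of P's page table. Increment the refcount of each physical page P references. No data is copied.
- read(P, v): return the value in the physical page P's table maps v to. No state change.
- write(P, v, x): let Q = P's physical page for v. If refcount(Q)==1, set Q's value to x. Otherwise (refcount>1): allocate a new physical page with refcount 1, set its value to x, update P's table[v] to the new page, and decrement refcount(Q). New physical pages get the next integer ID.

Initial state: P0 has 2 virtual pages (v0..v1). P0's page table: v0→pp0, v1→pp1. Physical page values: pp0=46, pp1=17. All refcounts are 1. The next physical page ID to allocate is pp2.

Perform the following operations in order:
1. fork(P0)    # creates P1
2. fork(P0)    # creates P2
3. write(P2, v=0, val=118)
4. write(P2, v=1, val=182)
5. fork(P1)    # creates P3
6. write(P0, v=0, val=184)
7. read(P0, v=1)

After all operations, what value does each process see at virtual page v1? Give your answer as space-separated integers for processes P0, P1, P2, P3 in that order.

Answer: 17 17 182 17

Derivation:
Op 1: fork(P0) -> P1. 2 ppages; refcounts: pp0:2 pp1:2
Op 2: fork(P0) -> P2. 2 ppages; refcounts: pp0:3 pp1:3
Op 3: write(P2, v0, 118). refcount(pp0)=3>1 -> COPY to pp2. 3 ppages; refcounts: pp0:2 pp1:3 pp2:1
Op 4: write(P2, v1, 182). refcount(pp1)=3>1 -> COPY to pp3. 4 ppages; refcounts: pp0:2 pp1:2 pp2:1 pp3:1
Op 5: fork(P1) -> P3. 4 ppages; refcounts: pp0:3 pp1:3 pp2:1 pp3:1
Op 6: write(P0, v0, 184). refcount(pp0)=3>1 -> COPY to pp4. 5 ppages; refcounts: pp0:2 pp1:3 pp2:1 pp3:1 pp4:1
Op 7: read(P0, v1) -> 17. No state change.
P0: v1 -> pp1 = 17
P1: v1 -> pp1 = 17
P2: v1 -> pp3 = 182
P3: v1 -> pp1 = 17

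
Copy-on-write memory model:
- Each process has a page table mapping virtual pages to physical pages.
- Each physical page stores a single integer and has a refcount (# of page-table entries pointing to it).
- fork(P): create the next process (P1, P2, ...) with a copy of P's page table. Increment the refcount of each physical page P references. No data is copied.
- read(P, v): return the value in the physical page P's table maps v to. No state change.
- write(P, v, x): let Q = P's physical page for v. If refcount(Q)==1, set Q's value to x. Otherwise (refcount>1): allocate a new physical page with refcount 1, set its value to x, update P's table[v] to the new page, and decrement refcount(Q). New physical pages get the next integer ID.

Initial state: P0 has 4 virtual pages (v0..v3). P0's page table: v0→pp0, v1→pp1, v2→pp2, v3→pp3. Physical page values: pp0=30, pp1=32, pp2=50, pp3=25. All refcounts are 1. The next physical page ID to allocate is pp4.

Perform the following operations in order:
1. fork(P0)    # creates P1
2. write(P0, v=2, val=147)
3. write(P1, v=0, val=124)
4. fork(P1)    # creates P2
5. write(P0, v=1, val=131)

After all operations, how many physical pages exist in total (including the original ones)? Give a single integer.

Op 1: fork(P0) -> P1. 4 ppages; refcounts: pp0:2 pp1:2 pp2:2 pp3:2
Op 2: write(P0, v2, 147). refcount(pp2)=2>1 -> COPY to pp4. 5 ppages; refcounts: pp0:2 pp1:2 pp2:1 pp3:2 pp4:1
Op 3: write(P1, v0, 124). refcount(pp0)=2>1 -> COPY to pp5. 6 ppages; refcounts: pp0:1 pp1:2 pp2:1 pp3:2 pp4:1 pp5:1
Op 4: fork(P1) -> P2. 6 ppages; refcounts: pp0:1 pp1:3 pp2:2 pp3:3 pp4:1 pp5:2
Op 5: write(P0, v1, 131). refcount(pp1)=3>1 -> COPY to pp6. 7 ppages; refcounts: pp0:1 pp1:2 pp2:2 pp3:3 pp4:1 pp5:2 pp6:1

Answer: 7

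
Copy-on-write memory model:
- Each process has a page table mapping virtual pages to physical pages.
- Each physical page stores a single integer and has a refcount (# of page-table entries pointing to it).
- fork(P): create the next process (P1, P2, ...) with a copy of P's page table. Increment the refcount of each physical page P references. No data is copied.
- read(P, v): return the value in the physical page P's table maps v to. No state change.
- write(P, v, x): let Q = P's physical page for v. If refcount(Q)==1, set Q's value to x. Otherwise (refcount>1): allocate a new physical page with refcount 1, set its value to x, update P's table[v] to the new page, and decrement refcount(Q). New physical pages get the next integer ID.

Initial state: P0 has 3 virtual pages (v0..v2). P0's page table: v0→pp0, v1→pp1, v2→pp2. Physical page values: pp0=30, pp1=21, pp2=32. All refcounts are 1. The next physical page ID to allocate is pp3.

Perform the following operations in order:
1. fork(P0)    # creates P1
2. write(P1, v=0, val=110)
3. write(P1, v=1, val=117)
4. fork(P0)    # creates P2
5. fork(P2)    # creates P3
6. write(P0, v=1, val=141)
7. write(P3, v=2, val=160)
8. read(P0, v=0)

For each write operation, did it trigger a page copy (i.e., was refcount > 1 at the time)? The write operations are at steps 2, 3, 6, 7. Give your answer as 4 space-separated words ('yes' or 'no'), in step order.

Op 1: fork(P0) -> P1. 3 ppages; refcounts: pp0:2 pp1:2 pp2:2
Op 2: write(P1, v0, 110). refcount(pp0)=2>1 -> COPY to pp3. 4 ppages; refcounts: pp0:1 pp1:2 pp2:2 pp3:1
Op 3: write(P1, v1, 117). refcount(pp1)=2>1 -> COPY to pp4. 5 ppages; refcounts: pp0:1 pp1:1 pp2:2 pp3:1 pp4:1
Op 4: fork(P0) -> P2. 5 ppages; refcounts: pp0:2 pp1:2 pp2:3 pp3:1 pp4:1
Op 5: fork(P2) -> P3. 5 ppages; refcounts: pp0:3 pp1:3 pp2:4 pp3:1 pp4:1
Op 6: write(P0, v1, 141). refcount(pp1)=3>1 -> COPY to pp5. 6 ppages; refcounts: pp0:3 pp1:2 pp2:4 pp3:1 pp4:1 pp5:1
Op 7: write(P3, v2, 160). refcount(pp2)=4>1 -> COPY to pp6. 7 ppages; refcounts: pp0:3 pp1:2 pp2:3 pp3:1 pp4:1 pp5:1 pp6:1
Op 8: read(P0, v0) -> 30. No state change.

yes yes yes yes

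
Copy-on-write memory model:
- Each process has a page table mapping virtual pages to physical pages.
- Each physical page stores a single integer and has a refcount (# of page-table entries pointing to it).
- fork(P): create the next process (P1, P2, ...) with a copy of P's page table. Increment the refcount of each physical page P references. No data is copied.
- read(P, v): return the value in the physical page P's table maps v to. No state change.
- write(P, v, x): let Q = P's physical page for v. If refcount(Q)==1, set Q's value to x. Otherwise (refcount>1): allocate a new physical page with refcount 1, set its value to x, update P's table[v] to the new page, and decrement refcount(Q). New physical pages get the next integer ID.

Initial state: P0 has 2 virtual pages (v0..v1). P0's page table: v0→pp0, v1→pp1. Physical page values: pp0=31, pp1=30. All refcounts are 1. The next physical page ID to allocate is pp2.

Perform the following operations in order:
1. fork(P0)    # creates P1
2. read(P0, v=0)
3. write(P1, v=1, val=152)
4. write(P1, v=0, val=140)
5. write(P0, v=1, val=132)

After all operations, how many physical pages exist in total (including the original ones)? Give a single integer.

Op 1: fork(P0) -> P1. 2 ppages; refcounts: pp0:2 pp1:2
Op 2: read(P0, v0) -> 31. No state change.
Op 3: write(P1, v1, 152). refcount(pp1)=2>1 -> COPY to pp2. 3 ppages; refcounts: pp0:2 pp1:1 pp2:1
Op 4: write(P1, v0, 140). refcount(pp0)=2>1 -> COPY to pp3. 4 ppages; refcounts: pp0:1 pp1:1 pp2:1 pp3:1
Op 5: write(P0, v1, 132). refcount(pp1)=1 -> write in place. 4 ppages; refcounts: pp0:1 pp1:1 pp2:1 pp3:1

Answer: 4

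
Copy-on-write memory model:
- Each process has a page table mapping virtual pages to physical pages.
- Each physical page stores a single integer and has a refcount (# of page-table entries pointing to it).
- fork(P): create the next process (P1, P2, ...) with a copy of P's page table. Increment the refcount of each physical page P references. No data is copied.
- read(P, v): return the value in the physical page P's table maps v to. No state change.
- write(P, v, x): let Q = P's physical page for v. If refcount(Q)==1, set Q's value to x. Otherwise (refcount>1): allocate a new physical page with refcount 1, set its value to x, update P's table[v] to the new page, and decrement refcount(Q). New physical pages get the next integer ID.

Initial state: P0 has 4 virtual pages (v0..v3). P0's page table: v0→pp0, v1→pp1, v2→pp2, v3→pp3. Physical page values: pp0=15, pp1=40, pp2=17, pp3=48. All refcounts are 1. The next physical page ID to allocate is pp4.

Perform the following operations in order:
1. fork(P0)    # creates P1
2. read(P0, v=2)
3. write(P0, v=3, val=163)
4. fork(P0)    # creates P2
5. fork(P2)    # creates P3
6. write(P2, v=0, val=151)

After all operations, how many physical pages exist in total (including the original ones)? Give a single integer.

Op 1: fork(P0) -> P1. 4 ppages; refcounts: pp0:2 pp1:2 pp2:2 pp3:2
Op 2: read(P0, v2) -> 17. No state change.
Op 3: write(P0, v3, 163). refcount(pp3)=2>1 -> COPY to pp4. 5 ppages; refcounts: pp0:2 pp1:2 pp2:2 pp3:1 pp4:1
Op 4: fork(P0) -> P2. 5 ppages; refcounts: pp0:3 pp1:3 pp2:3 pp3:1 pp4:2
Op 5: fork(P2) -> P3. 5 ppages; refcounts: pp0:4 pp1:4 pp2:4 pp3:1 pp4:3
Op 6: write(P2, v0, 151). refcount(pp0)=4>1 -> COPY to pp5. 6 ppages; refcounts: pp0:3 pp1:4 pp2:4 pp3:1 pp4:3 pp5:1

Answer: 6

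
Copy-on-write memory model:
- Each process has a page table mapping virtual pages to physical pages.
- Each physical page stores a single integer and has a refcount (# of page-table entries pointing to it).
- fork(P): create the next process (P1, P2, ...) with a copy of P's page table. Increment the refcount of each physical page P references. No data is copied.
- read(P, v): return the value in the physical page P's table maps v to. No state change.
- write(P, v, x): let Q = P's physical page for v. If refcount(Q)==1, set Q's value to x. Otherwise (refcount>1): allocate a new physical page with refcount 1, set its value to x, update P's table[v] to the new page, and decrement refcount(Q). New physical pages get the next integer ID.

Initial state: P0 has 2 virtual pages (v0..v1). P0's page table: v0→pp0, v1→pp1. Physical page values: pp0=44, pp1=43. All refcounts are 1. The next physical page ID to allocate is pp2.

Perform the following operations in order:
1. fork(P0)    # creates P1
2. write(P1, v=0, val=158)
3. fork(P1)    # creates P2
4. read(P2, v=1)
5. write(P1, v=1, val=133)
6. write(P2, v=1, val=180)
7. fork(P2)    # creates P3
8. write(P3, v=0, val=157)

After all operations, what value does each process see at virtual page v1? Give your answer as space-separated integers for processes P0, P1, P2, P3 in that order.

Answer: 43 133 180 180

Derivation:
Op 1: fork(P0) -> P1. 2 ppages; refcounts: pp0:2 pp1:2
Op 2: write(P1, v0, 158). refcount(pp0)=2>1 -> COPY to pp2. 3 ppages; refcounts: pp0:1 pp1:2 pp2:1
Op 3: fork(P1) -> P2. 3 ppages; refcounts: pp0:1 pp1:3 pp2:2
Op 4: read(P2, v1) -> 43. No state change.
Op 5: write(P1, v1, 133). refcount(pp1)=3>1 -> COPY to pp3. 4 ppages; refcounts: pp0:1 pp1:2 pp2:2 pp3:1
Op 6: write(P2, v1, 180). refcount(pp1)=2>1 -> COPY to pp4. 5 ppages; refcounts: pp0:1 pp1:1 pp2:2 pp3:1 pp4:1
Op 7: fork(P2) -> P3. 5 ppages; refcounts: pp0:1 pp1:1 pp2:3 pp3:1 pp4:2
Op 8: write(P3, v0, 157). refcount(pp2)=3>1 -> COPY to pp5. 6 ppages; refcounts: pp0:1 pp1:1 pp2:2 pp3:1 pp4:2 pp5:1
P0: v1 -> pp1 = 43
P1: v1 -> pp3 = 133
P2: v1 -> pp4 = 180
P3: v1 -> pp4 = 180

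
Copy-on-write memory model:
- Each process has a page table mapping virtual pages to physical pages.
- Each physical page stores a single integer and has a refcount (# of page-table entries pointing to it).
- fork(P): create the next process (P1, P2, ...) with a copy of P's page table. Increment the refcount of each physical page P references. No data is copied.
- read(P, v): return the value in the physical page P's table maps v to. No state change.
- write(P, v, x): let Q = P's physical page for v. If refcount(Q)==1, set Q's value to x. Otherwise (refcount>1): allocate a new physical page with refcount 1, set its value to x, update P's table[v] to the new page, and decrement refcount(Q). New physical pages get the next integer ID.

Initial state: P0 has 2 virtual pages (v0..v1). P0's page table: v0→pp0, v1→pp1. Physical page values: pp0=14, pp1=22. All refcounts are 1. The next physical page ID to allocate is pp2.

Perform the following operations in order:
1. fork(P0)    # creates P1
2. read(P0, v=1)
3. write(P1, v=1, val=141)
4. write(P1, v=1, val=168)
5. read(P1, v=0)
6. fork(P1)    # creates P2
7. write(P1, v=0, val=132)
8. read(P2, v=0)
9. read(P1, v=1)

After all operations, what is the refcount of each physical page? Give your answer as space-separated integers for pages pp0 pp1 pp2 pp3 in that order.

Op 1: fork(P0) -> P1. 2 ppages; refcounts: pp0:2 pp1:2
Op 2: read(P0, v1) -> 22. No state change.
Op 3: write(P1, v1, 141). refcount(pp1)=2>1 -> COPY to pp2. 3 ppages; refcounts: pp0:2 pp1:1 pp2:1
Op 4: write(P1, v1, 168). refcount(pp2)=1 -> write in place. 3 ppages; refcounts: pp0:2 pp1:1 pp2:1
Op 5: read(P1, v0) -> 14. No state change.
Op 6: fork(P1) -> P2. 3 ppages; refcounts: pp0:3 pp1:1 pp2:2
Op 7: write(P1, v0, 132). refcount(pp0)=3>1 -> COPY to pp3. 4 ppages; refcounts: pp0:2 pp1:1 pp2:2 pp3:1
Op 8: read(P2, v0) -> 14. No state change.
Op 9: read(P1, v1) -> 168. No state change.

Answer: 2 1 2 1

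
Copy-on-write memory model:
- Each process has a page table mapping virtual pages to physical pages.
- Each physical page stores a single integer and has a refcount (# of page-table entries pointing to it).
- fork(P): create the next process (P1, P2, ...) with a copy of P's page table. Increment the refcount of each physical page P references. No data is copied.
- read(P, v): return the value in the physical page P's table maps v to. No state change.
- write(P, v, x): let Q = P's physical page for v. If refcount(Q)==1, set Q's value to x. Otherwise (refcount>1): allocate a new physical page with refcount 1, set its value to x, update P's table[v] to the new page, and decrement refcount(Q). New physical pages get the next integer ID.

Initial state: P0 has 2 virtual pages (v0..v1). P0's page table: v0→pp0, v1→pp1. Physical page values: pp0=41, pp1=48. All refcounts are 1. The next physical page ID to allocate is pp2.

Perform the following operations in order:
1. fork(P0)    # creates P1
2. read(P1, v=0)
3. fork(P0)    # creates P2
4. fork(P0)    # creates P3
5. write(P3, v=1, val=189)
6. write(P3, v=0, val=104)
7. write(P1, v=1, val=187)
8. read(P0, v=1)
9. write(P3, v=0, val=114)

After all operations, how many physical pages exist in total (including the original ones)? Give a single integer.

Op 1: fork(P0) -> P1. 2 ppages; refcounts: pp0:2 pp1:2
Op 2: read(P1, v0) -> 41. No state change.
Op 3: fork(P0) -> P2. 2 ppages; refcounts: pp0:3 pp1:3
Op 4: fork(P0) -> P3. 2 ppages; refcounts: pp0:4 pp1:4
Op 5: write(P3, v1, 189). refcount(pp1)=4>1 -> COPY to pp2. 3 ppages; refcounts: pp0:4 pp1:3 pp2:1
Op 6: write(P3, v0, 104). refcount(pp0)=4>1 -> COPY to pp3. 4 ppages; refcounts: pp0:3 pp1:3 pp2:1 pp3:1
Op 7: write(P1, v1, 187). refcount(pp1)=3>1 -> COPY to pp4. 5 ppages; refcounts: pp0:3 pp1:2 pp2:1 pp3:1 pp4:1
Op 8: read(P0, v1) -> 48. No state change.
Op 9: write(P3, v0, 114). refcount(pp3)=1 -> write in place. 5 ppages; refcounts: pp0:3 pp1:2 pp2:1 pp3:1 pp4:1

Answer: 5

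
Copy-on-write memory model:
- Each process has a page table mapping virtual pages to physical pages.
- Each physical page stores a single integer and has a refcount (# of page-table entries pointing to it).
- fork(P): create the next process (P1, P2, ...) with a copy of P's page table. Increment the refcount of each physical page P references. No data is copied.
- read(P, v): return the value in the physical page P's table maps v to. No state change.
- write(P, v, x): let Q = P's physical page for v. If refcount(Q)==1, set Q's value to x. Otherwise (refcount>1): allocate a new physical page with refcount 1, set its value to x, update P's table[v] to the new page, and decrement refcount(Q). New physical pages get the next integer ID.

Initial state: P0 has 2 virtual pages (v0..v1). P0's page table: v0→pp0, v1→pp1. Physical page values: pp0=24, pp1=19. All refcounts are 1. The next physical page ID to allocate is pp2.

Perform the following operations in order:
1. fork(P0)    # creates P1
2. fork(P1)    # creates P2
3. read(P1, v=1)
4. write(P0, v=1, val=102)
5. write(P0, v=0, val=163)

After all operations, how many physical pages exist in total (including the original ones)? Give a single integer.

Op 1: fork(P0) -> P1. 2 ppages; refcounts: pp0:2 pp1:2
Op 2: fork(P1) -> P2. 2 ppages; refcounts: pp0:3 pp1:3
Op 3: read(P1, v1) -> 19. No state change.
Op 4: write(P0, v1, 102). refcount(pp1)=3>1 -> COPY to pp2. 3 ppages; refcounts: pp0:3 pp1:2 pp2:1
Op 5: write(P0, v0, 163). refcount(pp0)=3>1 -> COPY to pp3. 4 ppages; refcounts: pp0:2 pp1:2 pp2:1 pp3:1

Answer: 4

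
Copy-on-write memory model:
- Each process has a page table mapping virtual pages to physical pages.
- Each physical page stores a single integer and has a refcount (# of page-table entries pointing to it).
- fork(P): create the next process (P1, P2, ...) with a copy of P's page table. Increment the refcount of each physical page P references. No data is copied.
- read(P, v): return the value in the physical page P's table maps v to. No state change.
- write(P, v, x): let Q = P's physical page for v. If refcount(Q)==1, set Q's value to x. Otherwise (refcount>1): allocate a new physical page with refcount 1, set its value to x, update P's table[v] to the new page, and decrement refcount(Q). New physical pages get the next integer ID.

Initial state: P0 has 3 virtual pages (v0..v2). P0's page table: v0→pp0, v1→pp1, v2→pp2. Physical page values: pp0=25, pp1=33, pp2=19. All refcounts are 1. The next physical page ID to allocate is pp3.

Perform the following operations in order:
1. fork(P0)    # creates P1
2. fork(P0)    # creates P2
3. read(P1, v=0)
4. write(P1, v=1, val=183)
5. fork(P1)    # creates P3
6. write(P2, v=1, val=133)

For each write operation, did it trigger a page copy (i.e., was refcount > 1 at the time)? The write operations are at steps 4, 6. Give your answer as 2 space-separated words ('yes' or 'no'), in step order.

Op 1: fork(P0) -> P1. 3 ppages; refcounts: pp0:2 pp1:2 pp2:2
Op 2: fork(P0) -> P2. 3 ppages; refcounts: pp0:3 pp1:3 pp2:3
Op 3: read(P1, v0) -> 25. No state change.
Op 4: write(P1, v1, 183). refcount(pp1)=3>1 -> COPY to pp3. 4 ppages; refcounts: pp0:3 pp1:2 pp2:3 pp3:1
Op 5: fork(P1) -> P3. 4 ppages; refcounts: pp0:4 pp1:2 pp2:4 pp3:2
Op 6: write(P2, v1, 133). refcount(pp1)=2>1 -> COPY to pp4. 5 ppages; refcounts: pp0:4 pp1:1 pp2:4 pp3:2 pp4:1

yes yes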